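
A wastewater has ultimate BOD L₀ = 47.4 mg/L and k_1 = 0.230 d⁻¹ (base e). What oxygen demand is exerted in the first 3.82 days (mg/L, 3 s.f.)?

y_t = L₀(1 − e^(−k_1 t)) = 47.4 × (1 − e^(−0.230×3.82))
= 47.4 × (1 − 0.4154) = 47.4 × 0.5846 = 27.71 mg/L.

y ≈ 27.7 mg/L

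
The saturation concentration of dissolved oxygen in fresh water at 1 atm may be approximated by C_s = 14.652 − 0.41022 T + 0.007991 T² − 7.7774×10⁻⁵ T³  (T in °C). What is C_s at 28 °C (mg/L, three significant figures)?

C_s = 14.652 − 0.41022×28 + 0.007991×28² − 7.7774×10⁻⁵×28³ = 7.723 mg/L.

C_s ≈ 7.72 mg/L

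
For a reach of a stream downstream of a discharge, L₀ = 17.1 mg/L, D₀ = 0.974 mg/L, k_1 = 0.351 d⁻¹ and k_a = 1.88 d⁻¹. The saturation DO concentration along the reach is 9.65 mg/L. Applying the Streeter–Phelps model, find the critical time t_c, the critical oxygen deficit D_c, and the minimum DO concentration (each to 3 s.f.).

With k_a/k_1 = 5.356 and 1 − D₀(k_a−k_1)/(k_1 L₀) = 0.7519,
t_c = ln(5.356 × 0.7519) / (1.88 − 0.351) = ln(4.027) / 1.529 = 1.393/1.529 = 0.9111 d.
L(t_c) = L₀ e^(−k_1 t_c) = 17.1 × 0.7263 = 12.42 mg/L, and at the critical point k_a D_c = k_1 L, so D_c = (0.351/1.88) × 12.42 = 2.319 mg/L.
Minimum DO = C_s − D_c = 9.65 − 2.319 = 7.331 mg/L.

t_c ≈ 0.911 d; D_c ≈ 2.32 mg/L; min DO ≈ 7.33 mg/L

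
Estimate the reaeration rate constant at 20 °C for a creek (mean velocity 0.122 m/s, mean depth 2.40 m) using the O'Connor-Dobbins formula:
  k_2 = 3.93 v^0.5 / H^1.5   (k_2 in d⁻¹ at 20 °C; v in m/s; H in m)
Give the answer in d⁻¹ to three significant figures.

k_2 = 3.93 × 0.122^0.5 / 2.40^1.5 = 3.93 × 0.3493 / 3.718 = 0.3692 d⁻¹.

k_2 ≈ 0.369 d⁻¹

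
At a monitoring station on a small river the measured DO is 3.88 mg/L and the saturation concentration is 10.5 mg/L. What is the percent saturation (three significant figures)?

37.0 % saturation

% saturation = C/C_s × 100 = 3.88/10.5 × 100 = 37.0 %.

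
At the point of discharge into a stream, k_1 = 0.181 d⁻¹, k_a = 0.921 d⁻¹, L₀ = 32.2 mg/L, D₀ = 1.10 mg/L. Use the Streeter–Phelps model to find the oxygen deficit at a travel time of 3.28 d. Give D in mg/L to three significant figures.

D ≈ 4.02 mg/L

k_1 L₀/(k_a−k_1) = 0.181×32.2/(0.921−0.181) = 5.828/0.7400 = 7.876 mg/L.
e^(−k_1 t) = e^(−0.181×3.280) = 0.5523; e^(−k_a t) = e^(−0.921×3.280) = 0.04876.
D = 7.876 × (0.5523 − 0.04876) + 1.10 × 0.04876 = 3.966 + 0.05363 = 4.019 mg/L.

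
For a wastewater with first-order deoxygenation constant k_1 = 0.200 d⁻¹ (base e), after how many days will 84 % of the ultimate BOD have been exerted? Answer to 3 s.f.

t ≈ 9.16 d

y/L₀ = 1 − e^(−k_1 t) = 0.84 ⇒ e^(−k_1 t) = 0.160
t = −ln(0.160) / 0.200 = 1.833 / 0.200 = 9.163 d.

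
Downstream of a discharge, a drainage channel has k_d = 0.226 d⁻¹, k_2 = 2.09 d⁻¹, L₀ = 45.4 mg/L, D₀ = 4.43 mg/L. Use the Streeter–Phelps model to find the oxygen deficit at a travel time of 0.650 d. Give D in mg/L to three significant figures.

D ≈ 4.48 mg/L

k_d L₀/(k_2−k_d) = 0.226×45.4/(2.09−0.226) = 10.26/1.864 = 5.505 mg/L.
e^(−k_d t) = e^(−0.226×0.6500) = 0.8634; e^(−k_2 t) = e^(−2.09×0.6500) = 0.2570.
D = 5.505 × (0.8634 − 0.2570) + 4.43 × 0.2570 = 3.338 + 1.139 = 4.476 mg/L.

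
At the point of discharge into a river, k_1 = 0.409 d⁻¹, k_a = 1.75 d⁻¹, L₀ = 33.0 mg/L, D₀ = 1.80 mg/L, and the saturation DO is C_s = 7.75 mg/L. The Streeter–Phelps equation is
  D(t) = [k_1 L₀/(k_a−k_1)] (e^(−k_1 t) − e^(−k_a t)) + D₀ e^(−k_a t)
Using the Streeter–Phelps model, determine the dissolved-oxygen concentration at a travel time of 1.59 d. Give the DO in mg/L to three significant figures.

DO ≈ 3.01 mg/L

k_1 L₀/(k_a−k_1) = 0.409×33.0/(1.75−0.409) = 13.50/1.341 = 10.06 mg/L.
e^(−k_1 t) = e^(−0.409×1.590) = 0.5219; e^(−k_a t) = e^(−1.75×1.590) = 0.06188.
D = 10.06 × (0.5219 − 0.06188) + 1.80 × 0.06188 = 4.630 + 0.1114 = 4.741 mg/L.
DO = C_s − D = 7.75 − 4.741 = 3.009 mg/L.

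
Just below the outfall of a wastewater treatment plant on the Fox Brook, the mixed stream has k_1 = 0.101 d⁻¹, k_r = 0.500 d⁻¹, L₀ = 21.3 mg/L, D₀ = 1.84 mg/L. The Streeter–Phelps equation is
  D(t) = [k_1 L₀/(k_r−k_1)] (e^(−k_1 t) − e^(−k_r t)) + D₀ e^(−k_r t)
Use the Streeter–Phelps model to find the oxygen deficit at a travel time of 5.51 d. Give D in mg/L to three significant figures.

k_1 L₀/(k_r−k_1) = 0.101×21.3/(0.500−0.101) = 2.151/0.3990 = 5.392 mg/L.
e^(−k_1 t) = e^(−0.101×5.510) = 0.5732; e^(−k_r t) = e^(−0.500×5.510) = 0.06361.
D = 5.392 × (0.5732 − 0.06361) + 1.84 × 0.06361 = 2.748 + 0.1170 = 2.865 mg/L.

D ≈ 2.86 mg/L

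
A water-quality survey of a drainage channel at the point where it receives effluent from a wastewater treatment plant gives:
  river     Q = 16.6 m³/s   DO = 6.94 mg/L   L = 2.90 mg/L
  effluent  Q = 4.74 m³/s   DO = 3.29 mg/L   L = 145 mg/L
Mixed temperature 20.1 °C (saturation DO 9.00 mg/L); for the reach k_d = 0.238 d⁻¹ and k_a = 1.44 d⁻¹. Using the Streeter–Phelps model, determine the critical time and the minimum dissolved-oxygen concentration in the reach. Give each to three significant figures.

t_c ≈ 1.04 d; minimum DO ≈ 4.56 mg/L

Mixed DO = (16.6×6.94 + 4.74×3.29)/(16.6+4.74) = 130.8/21.34 = 6.129 mg/L.
Mixed L₀ = (16.6×2.90 + 4.74×145)/(21.34) = 735.4/21.34 = 34.46 mg/L.
Initial deficit D₀ = C_s − DO₀ = 9.00 − 6.129 = 2.871 mg/L.
t_c = (1/1.202) ln[(1.44/0.238)(1 − 2.871×1.202/(0.238×34.46))] = 0.8319 × ln(3.505) = 1.043 d.
D_c = (0.238/1.44) × 34.46 × e^(−0.238×1.043) = 0.1653 × 34.46 × 0.7801 = 4.443 mg/L.
Minimum DO = 9.00 − 4.443 = 4.557 mg/L.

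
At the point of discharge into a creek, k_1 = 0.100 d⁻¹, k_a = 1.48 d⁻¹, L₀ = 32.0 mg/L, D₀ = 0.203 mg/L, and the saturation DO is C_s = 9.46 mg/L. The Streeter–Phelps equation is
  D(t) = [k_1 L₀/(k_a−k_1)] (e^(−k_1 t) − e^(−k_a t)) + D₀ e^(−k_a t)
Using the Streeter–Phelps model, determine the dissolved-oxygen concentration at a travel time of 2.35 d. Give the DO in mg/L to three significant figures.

DO ≈ 7.69 mg/L

k_1 L₀/(k_a−k_1) = 0.100×32.0/(1.48−0.100) = 3.200/1.380 = 2.319 mg/L.
e^(−k_1 t) = e^(−0.100×2.350) = 0.7906; e^(−k_a t) = e^(−1.48×2.350) = 0.03087.
D = 2.319 × (0.7906 − 0.03087) + 0.203 × 0.03087 = 1.762 + 0.006266 = 1.768 mg/L.
DO = C_s − D = 9.46 − 1.768 = 7.692 mg/L.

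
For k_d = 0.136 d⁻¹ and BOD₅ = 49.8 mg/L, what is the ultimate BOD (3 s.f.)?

BOD₅ = L₀(1 − e^(−5k_d)) ⇒ L₀ = BOD₅ / (1 − e^(−5×0.136))
= 49.8 / (1 − 0.5066) = 49.8 / 0.4934 = 100.9 mg/L.

L₀ ≈ 101 mg/L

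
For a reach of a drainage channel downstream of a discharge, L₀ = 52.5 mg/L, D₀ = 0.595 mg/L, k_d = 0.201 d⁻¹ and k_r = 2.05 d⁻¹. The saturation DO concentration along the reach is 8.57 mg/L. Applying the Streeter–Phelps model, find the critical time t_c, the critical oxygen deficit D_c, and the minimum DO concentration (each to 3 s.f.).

t_c ≈ 1.20 d; D_c ≈ 4.05 mg/L; min DO ≈ 4.52 mg/L

With k_r/k_d = 10.20 and 1 − D₀(k_r−k_d)/(k_d L₀) = 0.8957,
t_c = ln(10.20 × 0.8957) / (2.05 − 0.201) = ln(9.136) / 1.849 = 2.212/1.849 = 1.196 d.
D_c = (k_d/k_r) L₀ e^(−k_d t_c) = (0.201/2.05) × 52.5 × e^(−0.201×1.196) = 0.09805 × 52.5 × 0.7862 = 4.047 mg/L.
Minimum DO = C_s − D_c = 8.57 − 4.047 = 4.523 mg/L.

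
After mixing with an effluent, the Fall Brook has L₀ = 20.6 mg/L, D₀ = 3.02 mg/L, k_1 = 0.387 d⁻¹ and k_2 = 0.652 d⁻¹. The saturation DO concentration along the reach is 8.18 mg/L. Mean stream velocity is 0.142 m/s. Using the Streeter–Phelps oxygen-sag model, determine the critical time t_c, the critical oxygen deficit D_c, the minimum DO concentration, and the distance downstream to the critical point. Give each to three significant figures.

t_c = [1/(k_2−k_1)] ln[(k_2/k_1)(1 − D₀(k_2−k_1)/(k_1 L₀))]
= [1/(0.652−0.387)] ln[(0.652/0.387)(1 − 3.02×0.2650/(0.387×20.6))]
= (1/0.2650) ln[1.685 × 0.8996] = 3.774 × ln(1.516) = 3.774 × 0.4158 = 1.569 d.
D_c = (k_1/k_2) L₀ e^(−k_1 t_c) = (0.387/0.652) × 20.6 × e^(−0.387×1.569) = 0.5936 × 20.6 × 0.5448 = 6.662 mg/L.
Minimum DO = C_s − D_c = 8.18 − 6.662 = 1.518 mg/L.
x_c = v t_c = 0.142 m/s × 1.569 d × 86400 s/d = 19250 m ≈ 19.3 km.

t_c ≈ 1.57 d; D_c ≈ 6.66 mg/L; min DO ≈ 1.52 mg/L; x_c ≈ 19.3 km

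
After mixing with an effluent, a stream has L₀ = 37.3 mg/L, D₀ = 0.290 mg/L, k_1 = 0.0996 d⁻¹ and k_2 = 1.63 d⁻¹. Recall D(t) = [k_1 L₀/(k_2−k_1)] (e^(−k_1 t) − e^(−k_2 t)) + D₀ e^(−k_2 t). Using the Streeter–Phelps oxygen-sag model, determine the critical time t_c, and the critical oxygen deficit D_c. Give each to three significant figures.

t_c ≈ 1.74 d; D_c ≈ 1.92 mg/L

At the critical point dD/dt = 0, so k_1 L₀ e^(−k_1 t) = k_2 D. Substituting D(t) from the Streeter–Phelps equation and solving for t gives
t_c = ln[(k_2/k_1)(1 − D₀(k_2−k_1)/(k_1 L₀))] / (k_2−k_1).
Here k_2−k_1 = 1.530 d⁻¹ and 1 − D₀(k_2−k_1)/(k_1 L₀) = 1 − 0.290×1.530/(0.0996×37.3) = 0.8805, so
t_c = ln(16.37 × 0.8805) / 1.530 = 2.668 / 1.530 = 1.743 d.
D_c = (k_1/k_2) L₀ e^(−k_1 t_c) = (0.0996/1.63) × 37.3 × e^(−0.0996×1.743) = 0.06110 × 37.3 × 0.8406 = 1.916 mg/L.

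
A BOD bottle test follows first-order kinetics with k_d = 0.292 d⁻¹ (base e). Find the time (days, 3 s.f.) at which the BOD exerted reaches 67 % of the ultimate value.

t ≈ 3.80 d

y/L₀ = 1 − e^(−k_d t) = 0.67 ⇒ e^(−k_d t) = 0.330
t = −ln(0.330) / 0.292 = 1.109 / 0.292 = 3.797 d.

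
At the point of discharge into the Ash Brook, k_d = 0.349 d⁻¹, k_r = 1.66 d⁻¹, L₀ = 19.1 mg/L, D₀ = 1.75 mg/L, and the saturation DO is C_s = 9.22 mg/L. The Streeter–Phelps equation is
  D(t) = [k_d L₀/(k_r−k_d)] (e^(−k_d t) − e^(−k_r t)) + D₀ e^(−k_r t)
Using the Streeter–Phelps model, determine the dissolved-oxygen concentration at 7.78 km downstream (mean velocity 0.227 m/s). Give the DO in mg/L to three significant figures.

DO ≈ 6.52 mg/L

Travel time t = x/v = 7.78 km / (0.227 m/s) = 7780 m / 0.227 m/s = 34270 s = 0.3967 d.
k_d L₀/(k_r−k_d) = 0.349×19.1/(1.66−0.349) = 6.666/1.311 = 5.085 mg/L.
e^(−k_d t) = e^(−0.349×0.3967) = 0.8707; e^(−k_r t) = e^(−1.66×0.3967) = 0.5176.
D = 5.085 × (0.8707 − 0.5176) + 1.75 × 0.5176 = 1.795 + 0.9059 = 2.701 mg/L.
DO = C_s − D = 9.22 − 2.701 = 6.519 mg/L.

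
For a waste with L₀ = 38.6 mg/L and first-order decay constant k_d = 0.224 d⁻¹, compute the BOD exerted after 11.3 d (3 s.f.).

y ≈ 35.5 mg/L

y_t = L₀(1 − e^(−k_d t)) = 38.6 × (1 − e^(−0.224×11.3))
= 38.6 × (1 − 0.07956) = 38.6 × 0.9204 = 35.53 mg/L.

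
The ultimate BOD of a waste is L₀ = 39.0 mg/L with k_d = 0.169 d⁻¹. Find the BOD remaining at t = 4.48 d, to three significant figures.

L ≈ 18.3 mg/L

L_t = L₀ e^(−k_d t) = 39.0 × e^(−0.169×4.48) = 39.0 × 0.4690 = 18.29 mg/L.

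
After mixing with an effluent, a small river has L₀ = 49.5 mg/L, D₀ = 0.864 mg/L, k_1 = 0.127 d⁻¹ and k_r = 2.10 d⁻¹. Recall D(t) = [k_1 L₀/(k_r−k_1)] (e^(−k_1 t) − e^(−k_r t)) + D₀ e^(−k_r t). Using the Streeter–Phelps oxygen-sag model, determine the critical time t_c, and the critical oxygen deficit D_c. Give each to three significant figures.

t_c ≈ 1.26 d; D_c ≈ 2.55 mg/L

t_c = [1/(k_r−k_1)] ln[(k_r/k_1)(1 − D₀(k_r−k_1)/(k_1 L₀))]
= [1/(2.10−0.127)] ln[(2.10/0.127)(1 − 0.864×1.973/(0.127×49.5))]
= (1/1.973) ln[16.54 × 0.7288] = 0.5068 × ln(12.05) = 0.5068 × 2.489 = 1.262 d.
D_c = (k_1/k_r) L₀ e^(−k_1 t_c) = (0.127/2.10) × 49.5 × e^(−0.127×1.262) = 0.06048 × 49.5 × 0.8520 = 2.550 mg/L.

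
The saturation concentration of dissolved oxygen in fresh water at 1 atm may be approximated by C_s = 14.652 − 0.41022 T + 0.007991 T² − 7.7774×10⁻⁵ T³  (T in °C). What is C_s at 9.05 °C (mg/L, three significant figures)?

C_s ≈ 11.5 mg/L

C_s = 14.652 − 0.41022×9.05 + 0.007991×9.05² − 7.7774×10⁻⁵×9.05³ = 11.54 mg/L.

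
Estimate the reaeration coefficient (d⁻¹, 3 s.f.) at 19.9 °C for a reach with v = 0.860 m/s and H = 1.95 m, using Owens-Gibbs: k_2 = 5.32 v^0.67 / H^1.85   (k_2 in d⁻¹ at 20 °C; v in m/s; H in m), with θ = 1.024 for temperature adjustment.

k_2(20) = 5.32 × 0.860^0.67 / 1.95^1.85 = 5.32 × 0.9039 / 3.440 = 1.398 d⁻¹.
k_2(19.9) = 1.398 × 1.024^(19.9−20) = 1.398 × 0.9976 = 1.395 d⁻¹.

k_2 ≈ 1.39 d⁻¹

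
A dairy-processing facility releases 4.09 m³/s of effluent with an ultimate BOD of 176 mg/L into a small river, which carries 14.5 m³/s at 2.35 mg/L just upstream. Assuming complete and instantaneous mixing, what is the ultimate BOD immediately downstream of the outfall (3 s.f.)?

40.6 mg/L

Flow-weighted mixing: C = (Q_r C_r + Q_w C_w)/(Q_r + Q_w)
= (14.5×2.35 + 4.09×176)/(14.5 + 4.09) = 753.9/18.59 = 40.55 mg/L.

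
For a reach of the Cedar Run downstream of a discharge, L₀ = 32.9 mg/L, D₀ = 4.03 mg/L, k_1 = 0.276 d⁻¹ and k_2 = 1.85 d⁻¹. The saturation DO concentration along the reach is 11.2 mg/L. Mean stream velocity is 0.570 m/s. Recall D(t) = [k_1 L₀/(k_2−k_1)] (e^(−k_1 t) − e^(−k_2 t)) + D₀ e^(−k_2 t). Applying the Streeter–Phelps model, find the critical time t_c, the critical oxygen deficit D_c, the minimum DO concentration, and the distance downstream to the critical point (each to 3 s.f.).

With k_2/k_1 = 6.703 and 1 − D₀(k_2−k_1)/(k_1 L₀) = 0.3014,
t_c = ln(6.703 × 0.3014) / (1.85 − 0.276) = ln(2.021) / 1.574 = 0.7034/1.574 = 0.4469 d.
D_c = (k_1/k_2) L₀ e^(−k_1 t_c) = (0.276/1.85) × 32.9 × e^(−0.276×0.4469) = 0.1492 × 32.9 × 0.8840 = 4.339 mg/L.
Minimum DO = C_s − D_c = 11.2 − 4.339 = 6.861 mg/L.
x_c = v t_c = 0.570 m/s × 0.4469 d × 86400 s/d = 22010 m ≈ 22.0 km.

t_c ≈ 0.447 d; D_c ≈ 4.34 mg/L; min DO ≈ 6.86 mg/L; x_c ≈ 22.0 km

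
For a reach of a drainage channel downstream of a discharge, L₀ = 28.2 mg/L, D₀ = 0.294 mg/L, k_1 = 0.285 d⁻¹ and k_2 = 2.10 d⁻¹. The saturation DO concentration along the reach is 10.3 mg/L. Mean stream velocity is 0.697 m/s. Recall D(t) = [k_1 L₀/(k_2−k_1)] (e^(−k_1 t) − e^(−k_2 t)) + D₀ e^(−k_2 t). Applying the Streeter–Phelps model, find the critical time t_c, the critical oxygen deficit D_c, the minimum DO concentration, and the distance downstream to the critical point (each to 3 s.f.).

t_c ≈ 1.06 d; D_c ≈ 2.83 mg/L; min DO ≈ 7.47 mg/L; x_c ≈ 64.0 km

t_c = [1/(k_2−k_1)] ln[(k_2/k_1)(1 − D₀(k_2−k_1)/(k_1 L₀))]
= [1/(2.10−0.285)] ln[(2.10/0.285)(1 − 0.294×1.815/(0.285×28.2))]
= (1/1.815) ln[7.368 × 0.9336] = 0.5510 × ln(6.879) = 0.5510 × 1.929 = 1.063 d.
L(t_c) = L₀ e^(−k_1 t_c) = 28.2 × 0.7387 = 20.83 mg/L, and at the critical point k_2 D_c = k_1 L, so D_c = (0.285/2.10) × 20.83 = 2.827 mg/L.
Minimum DO = C_s − D_c = 10.3 − 2.827 = 7.473 mg/L.
x_c = v t_c = 0.697 m/s × 1.063 d × 86400 s/d = 63990 m ≈ 64.0 km.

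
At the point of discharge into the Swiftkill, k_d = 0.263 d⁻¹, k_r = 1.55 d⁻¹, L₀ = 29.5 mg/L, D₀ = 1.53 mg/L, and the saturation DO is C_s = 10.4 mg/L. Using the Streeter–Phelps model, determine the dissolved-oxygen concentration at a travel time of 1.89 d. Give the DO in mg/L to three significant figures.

k_d L₀/(k_r−k_d) = 0.263×29.5/(1.55−0.263) = 7.759/1.287 = 6.028 mg/L.
e^(−k_d t) = e^(−0.263×1.890) = 0.6083; e^(−k_r t) = e^(−1.55×1.890) = 0.05342.
D = 6.028 × (0.6083 − 0.05342) + 1.53 × 0.05342 = 3.345 + 0.08174 = 3.427 mg/L.
DO = C_s − D = 10.4 − 3.427 = 6.973 mg/L.

DO ≈ 6.97 mg/L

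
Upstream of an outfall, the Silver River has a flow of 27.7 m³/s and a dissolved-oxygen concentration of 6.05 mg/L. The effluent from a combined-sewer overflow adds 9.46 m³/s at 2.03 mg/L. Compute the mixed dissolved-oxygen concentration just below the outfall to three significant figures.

5.03 mg/L

Flow-weighted mixing: C = (Q_r C_r + Q_w C_w)/(Q_r + Q_w)
= (27.7×6.05 + 9.46×2.03)/(27.7 + 9.46) = 186.8/37.16 = 5.027 mg/L.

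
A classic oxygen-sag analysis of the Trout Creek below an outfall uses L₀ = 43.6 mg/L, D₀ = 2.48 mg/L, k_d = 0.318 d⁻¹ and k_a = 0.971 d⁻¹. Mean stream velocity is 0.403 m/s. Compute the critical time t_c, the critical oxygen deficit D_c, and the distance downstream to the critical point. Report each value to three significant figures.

t_c = [1/(k_a−k_d)] ln[(k_a/k_d)(1 − D₀(k_a−k_d)/(k_d L₀))]
= [1/(0.971−0.318)] ln[(0.971/0.318)(1 − 2.48×0.6530/(0.318×43.6))]
= (1/0.6530) ln[3.053 × 0.8832] = 1.531 × ln(2.697) = 1.531 × 0.9921 = 1.519 d.
L(t_c) = L₀ e^(−k_d t_c) = 43.6 × 0.6169 = 26.89 mg/L, and at the critical point k_a D_c = k_d L, so D_c = (0.318/0.971) × 26.89 = 8.808 mg/L.
x_c = v t_c = 0.403 m/s × 1.519 d × 86400 s/d = 52900 m ≈ 52.9 km.

t_c ≈ 1.52 d; D_c ≈ 8.81 mg/L; x_c ≈ 52.9 km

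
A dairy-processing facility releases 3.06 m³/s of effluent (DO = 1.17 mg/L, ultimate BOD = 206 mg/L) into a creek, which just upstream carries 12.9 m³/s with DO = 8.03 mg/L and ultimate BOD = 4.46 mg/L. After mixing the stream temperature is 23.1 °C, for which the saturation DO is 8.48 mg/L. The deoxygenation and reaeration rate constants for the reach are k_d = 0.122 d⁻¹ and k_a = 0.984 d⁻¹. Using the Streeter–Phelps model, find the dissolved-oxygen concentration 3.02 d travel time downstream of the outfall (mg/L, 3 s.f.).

DO ≈ 4.48 mg/L

Mixed DO = (12.9×8.03 + 3.06×1.17)/(12.9+3.06) = 107.2/15.96 = 6.715 mg/L.
Mixed L₀ = (12.9×4.46 + 3.06×206)/(15.96) = 687.9/15.96 = 43.10 mg/L.
Initial deficit D₀ = C_s − DO₀ = 8.48 − 6.715 = 1.765 mg/L.
D(3.02) = [0.122×43.10/(0.984−0.122)](e^(−0.122×3.02) − e^(−0.984×3.02)) + 1.765 e^(−0.984×3.02)
= 6.100 × (0.6918 − 0.05122) + 1.765 × 0.05122 = 3.998 mg/L.
DO = 8.48 − 3.998 = 4.482 mg/L.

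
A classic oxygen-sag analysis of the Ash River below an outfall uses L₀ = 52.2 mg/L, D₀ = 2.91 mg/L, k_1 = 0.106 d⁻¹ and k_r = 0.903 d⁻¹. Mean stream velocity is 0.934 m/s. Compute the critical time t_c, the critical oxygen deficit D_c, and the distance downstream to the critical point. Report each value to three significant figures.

t_c ≈ 2.01 d; D_c ≈ 4.95 mg/L; x_c ≈ 162 km

t_c = [1/(k_r−k_1)] ln[(k_r/k_1)(1 − D₀(k_r−k_1)/(k_1 L₀))]
= [1/(0.903−0.106)] ln[(0.903/0.106)(1 − 2.91×0.7970/(0.106×52.2))]
= (1/0.7970) ln[8.519 × 0.5808] = 1.255 × ln(4.948) = 1.255 × 1.599 = 2.006 d.
D_c = (k_1/k_r) L₀ e^(−k_1 t_c) = (0.106/0.903) × 52.2 × e^(−0.106×2.006) = 0.1174 × 52.2 × 0.8084 = 4.954 mg/L.
x_c = v t_c = 0.934 m/s × 2.006 d × 86400 s/d = 161900 m ≈ 162 km.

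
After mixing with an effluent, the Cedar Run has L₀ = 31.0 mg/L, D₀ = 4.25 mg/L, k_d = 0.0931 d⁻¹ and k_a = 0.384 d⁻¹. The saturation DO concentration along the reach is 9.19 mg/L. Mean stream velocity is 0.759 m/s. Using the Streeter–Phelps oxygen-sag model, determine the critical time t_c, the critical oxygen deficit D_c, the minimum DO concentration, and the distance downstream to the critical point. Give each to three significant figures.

At the critical point dD/dt = 0, so k_d L₀ e^(−k_d t) = k_a D. Substituting D(t) from the Streeter–Phelps equation and solving for t gives
t_c = ln[(k_a/k_d)(1 − D₀(k_a−k_d)/(k_d L₀))] / (k_a−k_d).
Here k_a−k_d = 0.2909 d⁻¹ and 1 − D₀(k_a−k_d)/(k_d L₀) = 1 − 4.25×0.2909/(0.0931×31.0) = 0.5716, so
t_c = ln(4.125 × 0.5716) / 0.2909 = 0.8577 / 0.2909 = 2.948 d.
L(t_c) = L₀ e^(−k_d t_c) = 31.0 × 0.7600 = 23.56 mg/L, and at the critical point k_a D_c = k_d L, so D_c = (0.0931/0.384) × 23.56 = 5.712 mg/L.
Minimum DO = C_s − D_c = 9.19 − 5.712 = 3.478 mg/L.
x_c = v t_c = 0.759 m/s × 2.948 d × 86400 s/d = 193400 m ≈ 193 km.

t_c ≈ 2.95 d; D_c ≈ 5.71 mg/L; min DO ≈ 3.48 mg/L; x_c ≈ 193 km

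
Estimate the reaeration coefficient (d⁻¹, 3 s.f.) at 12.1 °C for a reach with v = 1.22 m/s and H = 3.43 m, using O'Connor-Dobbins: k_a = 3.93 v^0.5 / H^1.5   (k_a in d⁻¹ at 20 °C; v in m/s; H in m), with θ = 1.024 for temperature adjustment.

k_a ≈ 0.567 d⁻¹

k_a(20) = 3.93 × 1.22^0.5 / 3.43^1.5 = 3.93 × 1.105 / 6.352 = 0.6833 d⁻¹.
k_a(12.1) = 0.6833 × 1.024^(12.1−20) = 0.6833 × 0.8291 = 0.5666 d⁻¹.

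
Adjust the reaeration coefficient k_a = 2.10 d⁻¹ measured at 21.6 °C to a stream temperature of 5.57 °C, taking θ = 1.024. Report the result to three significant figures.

k_a(T₂) = k_a(T₁) · θ^(T₂−T₁) = 2.10 × 1.024^(5.57−21.6)
= 2.10 × 1.024^-16.0 = 2.10 × 0.6837 = 1.436 d⁻¹.

k_a ≈ 1.44 d⁻¹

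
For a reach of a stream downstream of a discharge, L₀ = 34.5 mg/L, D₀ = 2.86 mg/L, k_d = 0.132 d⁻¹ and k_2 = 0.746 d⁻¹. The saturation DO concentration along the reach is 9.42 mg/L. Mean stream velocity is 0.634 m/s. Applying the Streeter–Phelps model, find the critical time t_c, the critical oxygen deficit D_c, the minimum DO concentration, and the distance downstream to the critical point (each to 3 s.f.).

With k_2/k_d = 5.652 and 1 − D₀(k_2−k_d)/(k_d L₀) = 0.6144,
t_c = ln(5.652 × 0.6144) / (0.746 − 0.132) = ln(3.472) / 0.6140 = 1.245/0.6140 = 2.027 d.
L(t_c) = L₀ e^(−k_d t_c) = 34.5 × 0.7652 = 26.40 mg/L, and at the critical point k_2 D_c = k_d L, so D_c = (0.132/0.746) × 26.40 = 4.671 mg/L.
Minimum DO = C_s − D_c = 9.42 − 4.671 = 4.749 mg/L.
x_c = v t_c = 0.634 m/s × 2.027 d × 86400 s/d = 111100 m ≈ 111 km.

t_c ≈ 2.03 d; D_c ≈ 4.67 mg/L; min DO ≈ 4.75 mg/L; x_c ≈ 111 km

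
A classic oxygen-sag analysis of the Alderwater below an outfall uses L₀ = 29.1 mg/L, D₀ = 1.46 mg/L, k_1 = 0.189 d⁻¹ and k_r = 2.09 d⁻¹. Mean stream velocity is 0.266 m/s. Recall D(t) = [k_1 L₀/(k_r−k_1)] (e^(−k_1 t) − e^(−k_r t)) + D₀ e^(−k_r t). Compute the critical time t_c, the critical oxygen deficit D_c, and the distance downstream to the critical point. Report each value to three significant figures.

At the critical point dD/dt = 0, so k_1 L₀ e^(−k_1 t) = k_r D. Substituting D(t) from the Streeter–Phelps equation and solving for t gives
t_c = ln[(k_r/k_1)(1 − D₀(k_r−k_1)/(k_1 L₀))] / (k_r−k_1).
Here k_r−k_1 = 1.901 d⁻¹ and 1 − D₀(k_r−k_1)/(k_1 L₀) = 1 − 1.46×1.901/(0.189×29.1) = 0.4954, so
t_c = ln(11.06 × 0.4954) / 1.901 = 1.701 / 1.901 = 0.8946 d.
D_c = (k_1/k_r) L₀ e^(−k_1 t_c) = (0.189/2.09) × 29.1 × e^(−0.189×0.8946) = 0.09043 × 29.1 × 0.8444 = 2.222 mg/L.
x_c = v t_c = 0.266 m/s × 0.8946 d × 86400 s/d = 20560 m ≈ 20.6 km.

t_c ≈ 0.895 d; D_c ≈ 2.22 mg/L; x_c ≈ 20.6 km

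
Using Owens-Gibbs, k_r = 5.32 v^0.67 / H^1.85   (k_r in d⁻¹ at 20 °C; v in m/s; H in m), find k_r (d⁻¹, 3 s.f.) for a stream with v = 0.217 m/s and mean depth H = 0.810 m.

k_r ≈ 2.82 d⁻¹

k_r = 5.32 × 0.217^0.67 / 0.810^1.85 = 5.32 × 0.3593 / 0.6772 = 2.823 d⁻¹.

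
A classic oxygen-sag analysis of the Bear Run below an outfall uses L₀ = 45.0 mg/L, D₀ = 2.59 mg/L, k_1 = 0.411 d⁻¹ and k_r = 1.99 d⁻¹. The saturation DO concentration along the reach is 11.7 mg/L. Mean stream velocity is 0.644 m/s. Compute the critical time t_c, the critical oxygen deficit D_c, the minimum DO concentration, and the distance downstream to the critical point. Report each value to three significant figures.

With k_r/k_1 = 4.842 and 1 − D₀(k_r−k_1)/(k_1 L₀) = 0.7789,
t_c = ln(4.842 × 0.7789) / (1.99 − 0.411) = ln(3.771) / 1.579 = 1.327/1.579 = 0.8407 d.
D_c = (k_1/k_r) L₀ e^(−k_1 t_c) = (0.411/1.99) × 45.0 × e^(−0.411×0.8407) = 0.2065 × 45.0 × 0.7079 = 6.579 mg/L.
Minimum DO = C_s − D_c = 11.7 − 6.579 = 5.121 mg/L.
x_c = v t_c = 0.644 m/s × 0.8407 d × 86400 s/d = 46780 m ≈ 46.8 km.

t_c ≈ 0.841 d; D_c ≈ 6.58 mg/L; min DO ≈ 5.12 mg/L; x_c ≈ 46.8 km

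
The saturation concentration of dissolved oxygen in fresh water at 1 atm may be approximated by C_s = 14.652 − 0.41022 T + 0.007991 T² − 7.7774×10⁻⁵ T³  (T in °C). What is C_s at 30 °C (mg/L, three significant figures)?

C_s ≈ 7.44 mg/L

C_s = 14.652 − 0.41022×30 + 0.007991×30² − 7.7774×10⁻⁵×30³ = 7.437 mg/L.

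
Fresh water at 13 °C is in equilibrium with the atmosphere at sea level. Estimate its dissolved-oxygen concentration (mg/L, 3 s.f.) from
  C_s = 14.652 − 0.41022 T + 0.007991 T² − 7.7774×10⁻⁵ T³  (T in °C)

C_s ≈ 10.5 mg/L

C_s = 14.652 − 0.41022×13 + 0.007991×13² − 7.7774×10⁻⁵×13³ = 10.50 mg/L.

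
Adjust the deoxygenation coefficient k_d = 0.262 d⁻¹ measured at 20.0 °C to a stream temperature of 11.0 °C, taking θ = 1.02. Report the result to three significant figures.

k_d ≈ 0.219 d⁻¹

k_d(T₂) = k_d(T₁) · θ^(T₂−T₁) = 0.262 × 1.02^(11.0−20.0)
= 0.262 × 1.02^-9.00 = 0.262 × 0.8368 = 0.2192 d⁻¹.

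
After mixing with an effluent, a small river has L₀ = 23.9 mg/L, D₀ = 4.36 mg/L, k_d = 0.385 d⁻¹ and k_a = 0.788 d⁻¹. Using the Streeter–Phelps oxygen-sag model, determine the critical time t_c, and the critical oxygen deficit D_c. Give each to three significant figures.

t_c = [1/(k_a−k_d)] ln[(k_a/k_d)(1 − D₀(k_a−k_d)/(k_d L₀))]
= [1/(0.788−0.385)] ln[(0.788/0.385)(1 − 4.36×0.4030/(0.385×23.9))]
= (1/0.4030) ln[2.047 × 0.8090] = 2.481 × ln(1.656) = 2.481 × 0.5044 = 1.251 d.
D_c = (k_d/k_a) L₀ e^(−k_d t_c) = (0.385/0.788) × 23.9 × e^(−0.385×1.251) = 0.4886 × 23.9 × 0.6177 = 7.212 mg/L.

t_c ≈ 1.25 d; D_c ≈ 7.21 mg/L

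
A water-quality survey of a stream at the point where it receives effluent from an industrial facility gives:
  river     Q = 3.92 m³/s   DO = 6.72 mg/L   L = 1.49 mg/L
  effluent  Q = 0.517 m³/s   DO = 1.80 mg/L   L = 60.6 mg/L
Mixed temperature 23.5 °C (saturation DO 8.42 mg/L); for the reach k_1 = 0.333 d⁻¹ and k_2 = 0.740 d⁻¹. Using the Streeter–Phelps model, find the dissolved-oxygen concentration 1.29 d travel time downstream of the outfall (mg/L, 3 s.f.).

Mixed DO = (3.92×6.72 + 0.517×1.80)/(3.92+0.517) = 27.27/4.437 = 6.147 mg/L.
Mixed L₀ = (3.92×1.49 + 0.517×60.6)/(4.437) = 37.17/4.437 = 8.378 mg/L.
Initial deficit D₀ = C_s − DO₀ = 8.42 − 6.147 = 2.273 mg/L.
D(1.29) = [0.333×8.378/(0.740−0.333)](e^(−0.333×1.29) − e^(−0.740×1.29)) + 2.273 e^(−0.740×1.29)
= 6.854 × (0.6508 − 0.3850) + 2.273 × 0.3850 = 2.697 mg/L.
DO = 8.42 − 2.697 = 5.723 mg/L.

DO ≈ 5.72 mg/L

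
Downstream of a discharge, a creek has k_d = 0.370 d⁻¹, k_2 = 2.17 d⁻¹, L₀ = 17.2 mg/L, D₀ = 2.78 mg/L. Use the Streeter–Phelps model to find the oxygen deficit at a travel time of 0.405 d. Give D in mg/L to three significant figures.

k_d L₀/(k_2−k_d) = 0.370×17.2/(2.17−0.370) = 6.364/1.800 = 3.536 mg/L.
e^(−k_d t) = e^(−0.370×0.4050) = 0.8608; e^(−k_2 t) = e^(−2.17×0.4050) = 0.4153.
D = 3.536 × (0.8608 − 0.4153) + 2.78 × 0.4153 = 1.575 + 1.154 = 2.730 mg/L.

D ≈ 2.73 mg/L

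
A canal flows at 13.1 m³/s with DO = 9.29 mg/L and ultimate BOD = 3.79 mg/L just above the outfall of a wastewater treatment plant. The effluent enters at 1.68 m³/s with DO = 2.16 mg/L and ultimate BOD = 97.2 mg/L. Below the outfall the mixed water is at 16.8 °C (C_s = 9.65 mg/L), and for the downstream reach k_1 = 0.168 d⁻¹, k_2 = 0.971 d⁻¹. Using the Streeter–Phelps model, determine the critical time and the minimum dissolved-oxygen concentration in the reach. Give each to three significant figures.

t_c ≈ 1.57 d; minimum DO ≈ 7.74 mg/L

Mixed DO = (13.1×9.29 + 1.68×2.16)/(13.1+1.68) = 125.3/14.78 = 8.480 mg/L.
Mixed L₀ = (13.1×3.79 + 1.68×97.2)/(14.78) = 212.9/14.78 = 14.41 mg/L.
Initial deficit D₀ = C_s − DO₀ = 9.65 − 8.480 = 1.170 mg/L.
t_c = (1/0.8030) ln[(0.971/0.168)(1 − 1.170×0.8030/(0.168×14.41))] = 1.245 × ln(3.535) = 1.573 d.
D_c = (0.168/0.971) × 14.41 × e^(−0.168×1.573) = 0.1730 × 14.41 × 0.7678 = 1.914 mg/L.
Minimum DO = 9.65 − 1.914 = 7.736 mg/L.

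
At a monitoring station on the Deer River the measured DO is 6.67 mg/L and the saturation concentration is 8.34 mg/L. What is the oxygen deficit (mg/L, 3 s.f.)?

D ≈ 1.67 mg/L

D = C_s − C = 8.34 − 6.67 = 1.67 mg/L.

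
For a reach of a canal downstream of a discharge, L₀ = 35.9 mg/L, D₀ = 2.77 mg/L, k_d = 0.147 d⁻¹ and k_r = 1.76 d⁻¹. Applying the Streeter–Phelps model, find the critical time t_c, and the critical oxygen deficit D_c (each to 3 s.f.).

t_c = [1/(k_r−k_d)] ln[(k_r/k_d)(1 − D₀(k_r−k_d)/(k_d L₀))]
= [1/(1.76−0.147)] ln[(1.76/0.147)(1 − 2.77×1.613/(0.147×35.9))]
= (1/1.613) ln[11.97 × 0.1534] = 0.6200 × ln(1.836) = 0.6200 × 0.6076 = 0.3767 d.
L(t_c) = L₀ e^(−k_d t_c) = 35.9 × 0.9461 = 33.97 mg/L, and at the critical point k_r D_c = k_d L, so D_c = (0.147/1.76) × 33.97 = 2.837 mg/L.

t_c ≈ 0.377 d; D_c ≈ 2.84 mg/L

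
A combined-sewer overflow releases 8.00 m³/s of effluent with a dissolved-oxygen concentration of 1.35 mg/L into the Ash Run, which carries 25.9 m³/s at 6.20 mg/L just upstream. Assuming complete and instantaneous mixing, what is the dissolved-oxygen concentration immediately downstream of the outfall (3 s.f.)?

Flow-weighted mixing: C = (Q_r C_r + Q_w C_w)/(Q_r + Q_w)
= (25.9×6.20 + 8.00×1.35)/(25.9 + 8.00) = 171.4/33.90 = 5.055 mg/L.

5.06 mg/L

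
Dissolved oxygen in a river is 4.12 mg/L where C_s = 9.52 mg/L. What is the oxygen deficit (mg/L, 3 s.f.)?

D = C_s − C = 9.52 − 4.12 = 5.40 mg/L.

D ≈ 5.40 mg/L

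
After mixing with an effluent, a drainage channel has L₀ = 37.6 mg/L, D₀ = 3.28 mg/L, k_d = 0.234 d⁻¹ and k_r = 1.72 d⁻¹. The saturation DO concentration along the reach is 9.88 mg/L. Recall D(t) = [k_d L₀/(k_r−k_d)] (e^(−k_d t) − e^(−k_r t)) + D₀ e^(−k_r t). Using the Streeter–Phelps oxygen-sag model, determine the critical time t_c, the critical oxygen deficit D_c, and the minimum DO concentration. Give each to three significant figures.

t_c = [1/(k_r−k_d)] ln[(k_r/k_d)(1 − D₀(k_r−k_d)/(k_d L₀))]
= [1/(1.72−0.234)] ln[(1.72/0.234)(1 − 3.28×1.486/(0.234×37.6))]
= (1/1.486) ln[7.350 × 0.4460] = 0.6729 × ln(3.278) = 0.6729 × 1.187 = 0.7990 d.
D_c = (k_d/k_r) L₀ e^(−k_d t_c) = (0.234/1.72) × 37.6 × e^(−0.234×0.7990) = 0.1360 × 37.6 × 0.8295 = 4.243 mg/L.
Minimum DO = C_s − D_c = 9.88 − 4.243 = 5.637 mg/L.

t_c ≈ 0.799 d; D_c ≈ 4.24 mg/L; min DO ≈ 5.64 mg/L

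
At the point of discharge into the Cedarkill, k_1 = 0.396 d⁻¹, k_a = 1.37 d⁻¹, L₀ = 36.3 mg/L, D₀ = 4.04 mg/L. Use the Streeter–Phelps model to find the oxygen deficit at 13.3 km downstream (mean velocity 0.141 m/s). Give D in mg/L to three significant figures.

Travel time t = x/v = 13.3 km / (0.141 m/s) = 13300 m / 0.141 m/s = 94330 s = 1.092 d.
k_1 L₀/(k_a−k_1) = 0.396×36.3/(1.37−0.396) = 14.37/0.9740 = 14.76 mg/L.
e^(−k_1 t) = e^(−0.396×1.092) = 0.6490; e^(−k_a t) = e^(−1.37×1.092) = 0.2241.
D = 14.76 × (0.6490 − 0.2241) + 4.04 × 0.2241 = 6.271 + 0.9053 = 7.176 mg/L.

D ≈ 7.18 mg/L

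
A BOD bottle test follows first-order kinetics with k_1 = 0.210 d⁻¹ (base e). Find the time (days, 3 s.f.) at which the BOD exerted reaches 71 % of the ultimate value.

y/L₀ = 1 − e^(−k_1 t) = 0.71 ⇒ e^(−k_1 t) = 0.290
t = −ln(0.290) / 0.210 = 1.238 / 0.210 = 5.895 d.

t ≈ 5.89 d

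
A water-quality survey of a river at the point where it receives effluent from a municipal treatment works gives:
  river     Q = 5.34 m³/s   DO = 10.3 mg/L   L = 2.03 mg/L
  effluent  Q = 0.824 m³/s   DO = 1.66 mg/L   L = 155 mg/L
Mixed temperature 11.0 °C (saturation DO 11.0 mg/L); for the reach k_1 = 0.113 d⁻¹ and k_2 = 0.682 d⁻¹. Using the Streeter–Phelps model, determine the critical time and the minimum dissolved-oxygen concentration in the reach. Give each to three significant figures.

t_c ≈ 2.22 d; minimum DO ≈ 8.10 mg/L

Mixed DO = (5.34×10.3 + 0.824×1.66)/(5.34+0.824) = 56.37/6.164 = 9.145 mg/L.
Mixed L₀ = (5.34×2.03 + 0.824×155)/(6.164) = 138.6/6.164 = 22.48 mg/L.
Initial deficit D₀ = C_s − DO₀ = 11.0 − 9.145 = 1.855 mg/L.
t_c = (1/0.5690) ln[(0.682/0.113)(1 − 1.855×0.5690/(0.113×22.48))] = 1.757 × ln(3.528) = 2.215 d.
D_c = (0.113/0.682) × 22.48 × e^(−0.113×2.215) = 0.1657 × 22.48 × 0.7785 = 2.900 mg/L.
Minimum DO = 11.0 − 2.900 = 8.100 mg/L.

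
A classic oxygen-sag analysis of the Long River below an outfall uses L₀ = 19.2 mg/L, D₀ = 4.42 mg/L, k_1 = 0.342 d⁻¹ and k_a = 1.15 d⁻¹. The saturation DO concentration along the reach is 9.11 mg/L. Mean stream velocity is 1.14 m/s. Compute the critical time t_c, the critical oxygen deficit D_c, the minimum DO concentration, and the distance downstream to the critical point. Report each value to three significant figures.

At the critical point dD/dt = 0, so k_1 L₀ e^(−k_1 t) = k_a D. Substituting D(t) from the Streeter–Phelps equation and solving for t gives
t_c = ln[(k_a/k_1)(1 − D₀(k_a−k_1)/(k_1 L₀))] / (k_a−k_1).
Here k_a−k_1 = 0.8080 d⁻¹ and 1 − D₀(k_a−k_1)/(k_1 L₀) = 1 − 4.42×0.8080/(0.342×19.2) = 0.4561, so
t_c = ln(3.363 × 0.4561) / 0.8080 = 0.4277 / 0.8080 = 0.5293 d.
L(t_c) = L₀ e^(−k_1 t_c) = 19.2 × 0.8344 = 16.02 mg/L, and at the critical point k_a D_c = k_1 L, so D_c = (0.342/1.15) × 16.02 = 4.764 mg/L.
Minimum DO = C_s − D_c = 9.11 − 4.764 = 4.346 mg/L.
x_c = v t_c = 1.14 m/s × 0.5293 d × 86400 s/d = 52140 m ≈ 52.1 km.

t_c ≈ 0.529 d; D_c ≈ 4.76 mg/L; min DO ≈ 4.35 mg/L; x_c ≈ 52.1 km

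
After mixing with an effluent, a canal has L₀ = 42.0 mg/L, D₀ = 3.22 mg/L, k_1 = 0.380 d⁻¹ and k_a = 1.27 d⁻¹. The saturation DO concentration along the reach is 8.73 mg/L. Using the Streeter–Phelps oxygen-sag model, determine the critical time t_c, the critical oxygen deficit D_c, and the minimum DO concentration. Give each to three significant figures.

t_c = [1/(k_a−k_1)] ln[(k_a/k_1)(1 − D₀(k_a−k_1)/(k_1 L₀))]
= [1/(1.27−0.380)] ln[(1.27/0.380)(1 − 3.22×0.8900/(0.380×42.0))]
= (1/0.8900) ln[3.342 × 0.8204] = 1.124 × ln(2.742) = 1.124 × 1.009 = 1.133 d.
L(t_c) = L₀ e^(−k_1 t_c) = 42.0 × 0.6501 = 27.30 mg/L, and at the critical point k_a D_c = k_1 L, so D_c = (0.380/1.27) × 27.30 = 8.169 mg/L.
Minimum DO = C_s − D_c = 8.73 − 8.169 = 0.5606 mg/L.

t_c ≈ 1.13 d; D_c ≈ 8.17 mg/L; min DO ≈ 0.561 mg/L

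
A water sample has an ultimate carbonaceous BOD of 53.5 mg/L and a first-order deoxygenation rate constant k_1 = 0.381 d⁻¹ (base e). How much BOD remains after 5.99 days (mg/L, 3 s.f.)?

L_t = L₀ e^(−k_1 t) = 53.5 × e^(−0.381×5.99) = 53.5 × 0.1021 = 5.460 mg/L.

L ≈ 5.46 mg/L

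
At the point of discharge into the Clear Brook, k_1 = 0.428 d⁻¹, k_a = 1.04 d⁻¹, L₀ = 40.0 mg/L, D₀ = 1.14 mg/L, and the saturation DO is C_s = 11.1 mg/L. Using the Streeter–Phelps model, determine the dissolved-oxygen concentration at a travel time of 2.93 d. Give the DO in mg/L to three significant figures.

k_1 L₀/(k_a−k_1) = 0.428×40.0/(1.04−0.428) = 17.12/0.6120 = 27.97 mg/L.
e^(−k_1 t) = e^(−0.428×2.930) = 0.2853; e^(−k_a t) = e^(−1.04×2.930) = 0.04749.
D = 27.97 × (0.2853 − 0.04749) + 1.14 × 0.04749 = 6.654 + 0.05414 = 6.708 mg/L.
DO = C_s − D = 11.1 − 6.708 = 4.392 mg/L.

DO ≈ 4.39 mg/L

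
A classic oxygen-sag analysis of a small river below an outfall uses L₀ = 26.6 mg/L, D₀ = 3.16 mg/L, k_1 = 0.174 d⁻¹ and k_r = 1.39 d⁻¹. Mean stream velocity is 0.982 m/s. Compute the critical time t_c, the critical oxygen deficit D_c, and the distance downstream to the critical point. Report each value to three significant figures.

At the critical point dD/dt = 0, so k_1 L₀ e^(−k_1 t) = k_r D. Substituting D(t) from the Streeter–Phelps equation and solving for t gives
t_c = ln[(k_r/k_1)(1 − D₀(k_r−k_1)/(k_1 L₀))] / (k_r−k_1).
Here k_r−k_1 = 1.216 d⁻¹ and 1 − D₀(k_r−k_1)/(k_1 L₀) = 1 − 3.16×1.216/(0.174×26.6) = 0.1698, so
t_c = ln(7.989 × 0.1698) / 1.216 = 0.3048 / 1.216 = 0.2507 d.
D_c = (k_1/k_r) L₀ e^(−k_1 t_c) = (0.174/1.39) × 26.6 × e^(−0.174×0.2507) = 0.1252 × 26.6 × 0.9573 = 3.188 mg/L.
x_c = v t_c = 0.982 m/s × 0.2507 d × 86400 s/d = 21270 m ≈ 21.3 km.

t_c ≈ 0.251 d; D_c ≈ 3.19 mg/L; x_c ≈ 21.3 km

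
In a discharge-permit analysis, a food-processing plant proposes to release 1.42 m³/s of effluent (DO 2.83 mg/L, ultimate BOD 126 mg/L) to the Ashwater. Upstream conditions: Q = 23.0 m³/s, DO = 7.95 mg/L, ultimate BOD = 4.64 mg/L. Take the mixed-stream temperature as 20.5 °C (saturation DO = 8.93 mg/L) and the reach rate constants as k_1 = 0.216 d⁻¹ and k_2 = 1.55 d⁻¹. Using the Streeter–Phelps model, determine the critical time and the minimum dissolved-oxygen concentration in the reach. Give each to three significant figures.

Mixed DO = (23.0×7.95 + 1.42×2.83)/(23.0+1.42) = 186.9/24.42 = 7.652 mg/L.
Mixed L₀ = (23.0×4.64 + 1.42×126)/(24.42) = 285.6/24.42 = 11.70 mg/L.
Initial deficit D₀ = C_s − DO₀ = 8.93 − 7.652 = 1.278 mg/L.
t_c = (1/1.334) ln[(1.55/0.216)(1 − 1.278×1.334/(0.216×11.70))] = 0.7496 × ln(2.335) = 0.6356 d.
D_c = (0.216/1.55) × 11.70 × e^(−0.216×0.6356) = 0.1394 × 11.70 × 0.8717 = 1.421 mg/L.
Minimum DO = 8.93 − 1.421 = 7.509 mg/L.

t_c ≈ 0.636 d; minimum DO ≈ 7.51 mg/L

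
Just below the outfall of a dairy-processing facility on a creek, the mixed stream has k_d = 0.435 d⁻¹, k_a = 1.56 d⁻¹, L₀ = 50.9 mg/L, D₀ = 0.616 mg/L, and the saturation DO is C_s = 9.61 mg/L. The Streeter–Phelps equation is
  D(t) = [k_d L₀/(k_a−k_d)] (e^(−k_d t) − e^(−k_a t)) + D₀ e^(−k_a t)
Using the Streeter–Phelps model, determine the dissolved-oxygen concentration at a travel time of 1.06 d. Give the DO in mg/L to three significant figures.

k_d L₀/(k_a−k_d) = 0.435×50.9/(1.56−0.435) = 22.14/1.125 = 19.68 mg/L.
e^(−k_d t) = e^(−0.435×1.060) = 0.6306; e^(−k_a t) = e^(−1.56×1.060) = 0.1914.
D = 19.68 × (0.6306 − 0.1914) + 0.616 × 0.1914 = 8.645 + 0.1179 = 8.763 mg/L.
DO = C_s − D = 9.61 − 8.763 = 0.8475 mg/L.

DO ≈ 0.847 mg/L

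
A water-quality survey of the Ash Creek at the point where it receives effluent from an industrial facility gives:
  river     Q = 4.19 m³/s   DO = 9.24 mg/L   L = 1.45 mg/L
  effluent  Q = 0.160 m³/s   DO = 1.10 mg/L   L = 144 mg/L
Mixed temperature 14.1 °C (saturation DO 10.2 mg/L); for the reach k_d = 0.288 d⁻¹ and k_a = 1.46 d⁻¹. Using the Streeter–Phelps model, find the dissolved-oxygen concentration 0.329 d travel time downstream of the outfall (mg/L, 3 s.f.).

Mixed DO = (4.19×9.24 + 0.160×1.10)/(4.19+0.160) = 38.89/4.350 = 8.941 mg/L.
Mixed L₀ = (4.19×1.45 + 0.160×144)/(4.350) = 29.12/4.350 = 6.693 mg/L.
Initial deficit D₀ = C_s − DO₀ = 10.2 − 8.941 = 1.259 mg/L.
D(0.329) = [0.288×6.693/(1.46−0.288)](e^(−0.288×0.329) − e^(−1.46×0.329)) + 1.259 e^(−1.46×0.329)
= 1.645 × (0.9096 − 0.6186) + 1.259 × 0.6186 = 1.258 mg/L.
DO = 10.2 − 1.258 = 8.942 mg/L.

DO ≈ 8.94 mg/L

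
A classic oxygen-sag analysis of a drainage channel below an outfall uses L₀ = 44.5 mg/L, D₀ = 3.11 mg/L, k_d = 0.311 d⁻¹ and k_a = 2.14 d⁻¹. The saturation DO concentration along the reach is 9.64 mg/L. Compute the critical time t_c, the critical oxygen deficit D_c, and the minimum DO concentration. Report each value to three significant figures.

t_c ≈ 0.765 d; D_c ≈ 5.10 mg/L; min DO ≈ 4.54 mg/L

t_c = [1/(k_a−k_d)] ln[(k_a/k_d)(1 − D₀(k_a−k_d)/(k_d L₀))]
= [1/(2.14−0.311)] ln[(2.14/0.311)(1 − 3.11×1.829/(0.311×44.5))]
= (1/1.829) ln[6.881 × 0.5890] = 0.5467 × ln(4.053) = 0.5467 × 1.399 = 0.7651 d.
D_c = (k_d/k_a) L₀ e^(−k_d t_c) = (0.311/2.14) × 44.5 × e^(−0.311×0.7651) = 0.1453 × 44.5 × 0.7882 = 5.098 mg/L.
Minimum DO = C_s − D_c = 9.64 − 5.098 = 4.542 mg/L.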